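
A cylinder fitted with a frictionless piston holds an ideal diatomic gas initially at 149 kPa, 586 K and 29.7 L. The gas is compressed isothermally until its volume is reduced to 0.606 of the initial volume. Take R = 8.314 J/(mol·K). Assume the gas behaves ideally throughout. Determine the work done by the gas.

n = P₁V₁/(RT₁) = 149×29.7/(8.314×586) = 0.908 mol.
Isothermal: T stays 586 K; PV = const ⇒ V₂ = 18.0 L, P₂ = 246 kPa.
W = nRT ln(V₂/V₁) = 0.908×8.314×586×ln(0.606) = -2220 J.

-2220 J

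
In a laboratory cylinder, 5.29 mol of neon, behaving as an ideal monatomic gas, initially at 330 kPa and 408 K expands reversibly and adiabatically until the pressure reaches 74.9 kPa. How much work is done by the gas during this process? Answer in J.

12000 J

V₁ = nRT₁/P₁ = 5.29×8.314×408/330 = 54.4 L.
Adiabatic: T₂/T₁ = (P₂/P₁)^((γ−1)/γ) ⇒ T₂ = 408×(0.227)^0.400 = 225 K; V₂ = 132 L.
ΔU = nCvΔT = 5.29×12.5×(225−408) = -12000 J.
Q = 0 for an adiabatic process, so W = −ΔU = 12000 J.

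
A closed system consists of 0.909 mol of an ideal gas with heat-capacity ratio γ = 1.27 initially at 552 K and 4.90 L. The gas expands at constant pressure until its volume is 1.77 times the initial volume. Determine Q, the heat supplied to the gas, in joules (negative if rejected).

15100 J

P₁ = nRT₁/V₁ = 0.909×8.314×552/4.90 = 851 kPa.
Isobaric: P stays 851 kPa; V/T = const ⇒ T₂ = 977 K, V₂ = 8.67 L.
W = PΔV = 851×(8.67−4.90) kPa·L = 3210 J.
ΔU = nCvΔT = 0.909×30.8×(977−552) = 11900 J.
Q = ΔU + W = nCpΔT = 15100 J.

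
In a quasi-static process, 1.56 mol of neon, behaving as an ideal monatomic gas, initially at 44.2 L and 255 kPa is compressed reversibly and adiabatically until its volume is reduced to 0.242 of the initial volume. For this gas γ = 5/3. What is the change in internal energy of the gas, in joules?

T₁ = P₁V₁/(nR) = 255×44.2/(1.56×8.314) = 869 K.
Adiabatic: TV^(γ−1) = const ⇒ T₂ = 869×(4.13)^0.667 = 2240 K; PV^γ = const ⇒ P₂ = 2710 kPa.
For an ideal gas ΔU = nCvΔT with Cv = (3/2)R = 12.5 J/(mol·K).
ΔU = 1.56×12.5×(2240−869) = 26600 J.

26600 J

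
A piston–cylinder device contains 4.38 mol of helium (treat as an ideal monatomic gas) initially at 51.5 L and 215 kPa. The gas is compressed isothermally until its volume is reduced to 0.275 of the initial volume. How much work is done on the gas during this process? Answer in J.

14300 J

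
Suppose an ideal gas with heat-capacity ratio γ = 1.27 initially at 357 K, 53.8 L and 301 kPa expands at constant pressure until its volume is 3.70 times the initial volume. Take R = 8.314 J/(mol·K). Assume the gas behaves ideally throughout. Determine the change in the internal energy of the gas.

n = P₁V₁/(RT₁) = 301×53.8/(8.314×357) = 5.46 mol.
Isobaric: P stays 301 kPa; V/T = const ⇒ T₂ = 1320 K, V₂ = 199 L.
For an ideal gas ΔU = nCvΔT with Cv = R/(γ−1) = 30.8 J/(mol·K).
ΔU = 5.46×30.8×(1320−357) = 162000 J.

162000 J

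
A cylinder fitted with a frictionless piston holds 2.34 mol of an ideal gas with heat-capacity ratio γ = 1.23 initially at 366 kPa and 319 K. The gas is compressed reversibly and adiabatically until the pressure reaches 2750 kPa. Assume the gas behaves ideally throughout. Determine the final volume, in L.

V₁ = nRT₁/P₁ = 2.34×8.314×319/366 = 17.0 L.
Adiabatic: T₂/T₁ = (P₂/P₁)^((γ−1)/γ) ⇒ T₂ = 319×(7.51)^0.187 = 465 K; V₂ = 3.29 L.

3.29 L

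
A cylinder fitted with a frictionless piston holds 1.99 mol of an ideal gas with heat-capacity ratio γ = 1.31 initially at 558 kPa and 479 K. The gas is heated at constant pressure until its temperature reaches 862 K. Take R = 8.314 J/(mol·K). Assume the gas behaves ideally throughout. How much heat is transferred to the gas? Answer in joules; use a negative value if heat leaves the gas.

26800 J

V₁ = nRT₁/P₁ = 1.99×8.314×479/558 = 14.2 L.
Isobaric: P stays 558 kPa; V/T = const ⇒ T₂ = 862 K, V₂ = 25.6 L.
W = PΔV = 558×(25.6−14.2) kPa·L = 6340 J.
ΔU = nCvΔT = 1.99×26.8×(862−479) = 20400 J.
Q = ΔU + W = nCpΔT = 26800 J.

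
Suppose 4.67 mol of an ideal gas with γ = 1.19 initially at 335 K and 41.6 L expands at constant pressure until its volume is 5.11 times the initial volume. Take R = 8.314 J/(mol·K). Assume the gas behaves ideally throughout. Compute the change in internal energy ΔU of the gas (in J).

P₁ = nRT₁/V₁ = 4.67×8.314×335/41.6 = 313 kPa.
Isobaric: P stays 313 kPa; V/T = const ⇒ T₂ = 1710 K, V₂ = 213 L.
For an ideal gas ΔU = nCvΔT with Cv = R/(γ−1) = 43.8 J/(mol·K).
ΔU = 4.67×43.8×(1710−335) = 281000 J.

281000 J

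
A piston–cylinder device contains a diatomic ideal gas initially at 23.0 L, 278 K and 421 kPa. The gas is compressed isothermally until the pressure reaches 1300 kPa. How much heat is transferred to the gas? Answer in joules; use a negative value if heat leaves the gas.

n = P₁V₁/(RT₁) = 421×23.0/(8.314×278) = 4.19 mol.
Isothermal: T stays 278 K; PV = const ⇒ V₂ = 7.45 L, P₂ = 1300 kPa.
ΔU = 0 (ideal gas, T constant).
W = nRT ln(V₂/V₁) = 4.19×8.314×278×ln(0.324) = -10900 J.
Q = ΔU + W = -10900 J.

-10900 J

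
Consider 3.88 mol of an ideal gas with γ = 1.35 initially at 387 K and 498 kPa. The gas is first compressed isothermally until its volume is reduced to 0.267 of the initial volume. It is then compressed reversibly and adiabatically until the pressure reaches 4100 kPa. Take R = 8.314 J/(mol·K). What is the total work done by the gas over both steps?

-24600 J

V₁ = nRT₁/P₁ = 3.88×8.314×387/498 = 25.1 L.
Step 1 — Isothermal: T stays 387 K; PV = const ⇒ V₂ = 6.69 L, P₂ = 1870 kPa.
ΔU = 0 (ideal gas, T constant).
W = nRT ln(V₂/V₁) = 3.88×8.314×387×ln(0.267) = -16500 J.
Q = ΔU + W = -16500 J.
State after step 1: P = 1870 kPa, V = 6.69 L, T = 387 K.
Step 2 — Adiabatic: T₂/T₁ = (P₂/P₁)^((γ−1)/γ) ⇒ T₂ = 387×(2.20)^0.259 = 475 K; V₂ = 3.73 L.
ΔU = nCvΔT = 3.88×23.8×(475−387) = 8080 J.
Q = 0 for an adiabatic process, so W = −ΔU = -8080 J.
Net over both steps: W = -24600 J, Q = -16500 J, ΔU = 8080 J.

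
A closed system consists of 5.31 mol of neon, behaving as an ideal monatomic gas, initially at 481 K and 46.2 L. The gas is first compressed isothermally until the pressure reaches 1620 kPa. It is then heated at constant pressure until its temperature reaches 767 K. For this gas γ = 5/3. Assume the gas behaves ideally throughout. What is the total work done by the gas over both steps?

-14100 J

P₁ = nRT₁/V₁ = 5.31×8.314×481/46.2 = 460 kPa.
Step 1 — Isothermal: T stays 481 K; PV = const ⇒ V₂ = 13.1 L, P₂ = 1620 kPa.
ΔU = 0 (ideal gas, T constant).
W = nRT ln(V₂/V₁) = 5.31×8.314×481×ln(0.284) = -26800 J.
Q = ΔU + W = -26800 J.
State after step 1: P = 1620 kPa, V = 13.1 L, T = 481 K.
Step 2 — Isobaric: P stays 1620 kPa; V/T = const ⇒ T₂ = 767 K, V₂ = 20.9 L.
W = PΔV = 1620×(20.9−13.1) kPa·L = 12600 J.
ΔU = nCvΔT = 5.31×12.5×(767−481) = 18900 J.
Q = ΔU + W = nCpΔT = 31600 J.
Net over both steps: W = -14100 J, Q = 4810 J, ΔU = 18900 J.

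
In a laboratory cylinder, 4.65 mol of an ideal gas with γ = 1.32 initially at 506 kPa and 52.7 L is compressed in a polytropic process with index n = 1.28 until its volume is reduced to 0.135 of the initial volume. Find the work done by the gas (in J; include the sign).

T₁ = P₁V₁/(nR) = 506×52.7/(4.65×8.314) = 690 K.
Polytropic n=1.28: T₂ = T₁(V₁/V₂)^(n−1) = 690×(7.41)^0.28 = 1210 K; P₂ = P₁(V₁/V₂)^n = 6570 kPa.
W = (P₁V₁−P₂V₂)/(n−1) = (506×52.7−6570×7.11)/0.28 = -71600 J.

-71600 J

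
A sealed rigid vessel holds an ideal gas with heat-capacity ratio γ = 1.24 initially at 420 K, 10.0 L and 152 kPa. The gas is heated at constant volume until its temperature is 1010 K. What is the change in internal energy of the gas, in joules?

n = P₁V₁/(RT₁) = 152×10.0/(8.314×420) = 0.435 mol.
Isochoric: V stays 10.0 L; P/T = const ⇒ T₂ = 1010 K, P₂ = 366 kPa.
For an ideal gas ΔU = nCvΔT with Cv = R/(γ−1) = 34.6 J/(mol·K).
ΔU = 0.435×34.6×(1010−420) = 8900 J.

8900 J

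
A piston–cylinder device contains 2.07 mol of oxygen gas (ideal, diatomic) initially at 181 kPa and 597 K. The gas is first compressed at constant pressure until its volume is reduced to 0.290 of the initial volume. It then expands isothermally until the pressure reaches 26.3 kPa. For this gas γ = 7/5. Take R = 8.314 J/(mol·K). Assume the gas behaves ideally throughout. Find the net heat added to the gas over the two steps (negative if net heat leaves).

-19800 J

V₁ = nRT₁/P₁ = 2.07×8.314×597/181 = 56.8 L.
Step 1 — Isobaric: P stays 181 kPa; V/T = const ⇒ T₂ = 173 K, V₂ = 16.5 L.
W = PΔV = 181×(16.5−56.8) kPa·L = -7290 J.
ΔU = nCvΔT = 2.07×20.8×(173−597) = -18200 J.
Q = ΔU + W = nCpΔT = -25500 J.
State after step 1: P = 181 kPa, V = 16.5 L, T = 173 K.
Step 2 — Isothermal: T stays 173 K; PV = const ⇒ V₂ = 113 L, P₂ = 26.3 kPa.
ΔU = 0 (ideal gas, T constant).
W = nRT ln(V₂/V₁) = 2.07×8.314×173×ln(6.88) = 5750 J.
Q = ΔU + W = 5750 J.
Net over both steps: W = -1550 J, Q = -19800 J, ΔU = -18200 J.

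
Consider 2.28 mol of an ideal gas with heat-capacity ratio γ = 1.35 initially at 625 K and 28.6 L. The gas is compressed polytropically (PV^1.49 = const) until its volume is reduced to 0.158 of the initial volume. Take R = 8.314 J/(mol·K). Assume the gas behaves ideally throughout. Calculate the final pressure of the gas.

P₁ = nRT₁/V₁ = 2.28×8.314×625/28.6 = 414 kPa.
Polytropic n=1.49: T₂ = T₁(V₁/V₂)^(n−1) = 625×(6.33)^0.49 = 1540 K; P₂ = P₁(V₁/V₂)^n = 6480 kPa.

6480 kPa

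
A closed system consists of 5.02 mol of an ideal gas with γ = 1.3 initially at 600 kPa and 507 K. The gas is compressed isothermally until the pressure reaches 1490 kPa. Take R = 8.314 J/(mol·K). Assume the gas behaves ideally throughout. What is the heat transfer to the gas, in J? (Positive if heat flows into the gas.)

V₁ = nRT₁/P₁ = 5.02×8.314×507/600 = 35.3 L.
Isothermal: T stays 507 K; PV = const ⇒ V₂ = 14.2 L, P₂ = 1490 kPa.
ΔU = 0 (ideal gas, T constant).
W = nRT ln(V₂/V₁) = 5.02×8.314×507×ln(0.403) = -19200 J.
Q = ΔU + W = -19200 J.

-19200 J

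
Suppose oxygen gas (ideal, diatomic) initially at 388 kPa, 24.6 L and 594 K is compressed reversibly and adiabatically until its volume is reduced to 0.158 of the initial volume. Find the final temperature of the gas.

Adiabatic: TV^(γ−1) = const ⇒ T₂ = 594×(6.33)^0.400 = 1240 K; PV^γ = const ⇒ P₂ = 5140 kPa.

1240 K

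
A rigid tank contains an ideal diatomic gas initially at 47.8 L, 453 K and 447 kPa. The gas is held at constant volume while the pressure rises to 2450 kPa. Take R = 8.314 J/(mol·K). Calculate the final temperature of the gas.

2480 K

Isochoric: V stays 47.8 L; P/T = const ⇒ T₂ = 2480 K, P₂ = 2450 kPa.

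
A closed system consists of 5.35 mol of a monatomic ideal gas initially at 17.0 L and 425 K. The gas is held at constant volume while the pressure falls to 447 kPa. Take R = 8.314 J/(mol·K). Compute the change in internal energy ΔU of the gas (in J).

P₁ = nRT₁/V₁ = 5.35×8.314×425/17.0 = 1110 kPa.
Isochoric: V stays 17.0 L; P/T = const ⇒ T₂ = 171 K, P₂ = 447 kPa.
For an ideal gas ΔU = nCvΔT with Cv = (3/2)R = 12.5 J/(mol·K).
ΔU = 5.35×12.5×(171−425) = -17000 J.

-17000 J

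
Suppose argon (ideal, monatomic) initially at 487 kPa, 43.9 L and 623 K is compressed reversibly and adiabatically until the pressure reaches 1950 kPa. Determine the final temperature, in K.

Adiabatic: T₂/T₁ = (P₂/P₁)^((γ−1)/γ) ⇒ T₂ = 623×(4.00)^0.400 = 1090 K; V₂ = 19.1 L.

1090 K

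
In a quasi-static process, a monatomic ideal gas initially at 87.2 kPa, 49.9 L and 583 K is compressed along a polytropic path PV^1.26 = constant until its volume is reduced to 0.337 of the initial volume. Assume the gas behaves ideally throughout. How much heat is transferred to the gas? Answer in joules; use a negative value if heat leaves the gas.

-3340 J

n = P₁V₁/(RT₁) = 87.2×49.9/(8.314×583) = 0.898 mol.
Polytropic n=1.26: T₂ = T₁(V₁/V₂)^(n−1) = 583×(2.97)^0.26 = 774 K; P₂ = P₁(V₁/V₂)^n = 343 kPa.
W = (P₁V₁−P₂V₂)/(n−1) = (87.2×49.9−343×16.8)/0.26 = -5470 J.
ΔU = nCvΔT = 0.898×12.5×(774−583) = 2130 J.
Q = ΔU + W = -3340 J.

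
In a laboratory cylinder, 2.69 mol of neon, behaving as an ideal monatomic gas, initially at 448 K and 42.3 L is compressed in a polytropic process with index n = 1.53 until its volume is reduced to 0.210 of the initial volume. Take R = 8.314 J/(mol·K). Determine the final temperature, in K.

1020 K

P₁ = nRT₁/V₁ = 2.69×8.314×448/42.3 = 237 kPa.
Polytropic n=1.53: T₂ = T₁(V₁/V₂)^(n−1) = 448×(4.76)^0.53 = 1020 K; P₂ = P₁(V₁/V₂)^n = 2580 kPa.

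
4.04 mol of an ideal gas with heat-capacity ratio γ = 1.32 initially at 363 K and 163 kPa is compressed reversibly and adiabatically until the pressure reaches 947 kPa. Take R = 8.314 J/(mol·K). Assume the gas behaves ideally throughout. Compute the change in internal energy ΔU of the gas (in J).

V₁ = nRT₁/P₁ = 4.04×8.314×363/163 = 74.8 L.
Adiabatic: T₂/T₁ = (P₂/P₁)^((γ−1)/γ) ⇒ T₂ = 363×(5.81)^0.242 = 556 K; V₂ = 19.7 L.
For an ideal gas ΔU = nCvΔT with Cv = R/(γ−1) = 26.0 J/(mol·K).
ΔU = 4.04×26.0×(556−363) = 20300 J.

20300 J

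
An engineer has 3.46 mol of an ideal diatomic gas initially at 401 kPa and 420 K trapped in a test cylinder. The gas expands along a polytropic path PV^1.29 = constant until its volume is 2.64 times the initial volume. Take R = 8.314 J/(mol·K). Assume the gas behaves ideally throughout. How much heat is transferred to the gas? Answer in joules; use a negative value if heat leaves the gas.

V₁ = nRT₁/P₁ = 3.46×8.314×420/401 = 30.1 L.
Polytropic n=1.29: T₂ = T₁(V₁/V₂)^(n−1) = 420×(0.379)^0.29 = 317 K; P₂ = P₁(V₁/V₂)^n = 115 kPa.
W = (P₁V₁−P₂V₂)/(n−1) = (401×30.1−115×79.5)/0.29 = 10200 J.
ΔU = nCvΔT = 3.46×20.8×(317−420) = -7410 J.
Q = ΔU + W = 2810 J.

2810 J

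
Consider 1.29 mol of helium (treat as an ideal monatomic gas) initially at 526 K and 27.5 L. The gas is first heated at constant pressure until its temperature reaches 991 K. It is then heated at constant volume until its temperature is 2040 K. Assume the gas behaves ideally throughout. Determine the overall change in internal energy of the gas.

24400 J

P₁ = nRT₁/V₁ = 1.29×8.314×526/27.5 = 205 kPa.
Step 1 — Isobaric: P stays 205 kPa; V/T = const ⇒ T₂ = 991 K, V₂ = 51.8 L.
W = PΔV = 205×(51.8−27.5) kPa·L = 4990 J.
ΔU = nCvΔT = 1.29×12.5×(991−526) = 7480 J.
Q = ΔU + W = nCpΔT = 12500 J.
State after step 1: P = 205 kPa, V = 51.8 L, T = 991 K.
Step 2 — Isochoric: V stays 51.8 L; P/T = const ⇒ T₂ = 2040 K, P₂ = 422 kPa.
W = 0 (no volume change).
ΔU = nCvΔT = 1.29×12.5×(2040−991) = 16900 J.
Q = ΔU = 16900 J.
Net over both steps: W = 4990 J, Q = 29300 J, ΔU = 24400 J.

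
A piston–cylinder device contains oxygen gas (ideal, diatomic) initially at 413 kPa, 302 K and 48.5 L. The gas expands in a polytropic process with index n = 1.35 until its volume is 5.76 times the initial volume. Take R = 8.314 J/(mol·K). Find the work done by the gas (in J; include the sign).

26200 J

n = P₁V₁/(RT₁) = 413×48.5/(8.314×302) = 7.98 mol.
Polytropic n=1.35: T₂ = T₁(V₁/V₂)^(n−1) = 302×(0.174)^0.35 = 164 K; P₂ = P₁(V₁/V₂)^n = 38.8 kPa.
W = (P₁V₁−P₂V₂)/(n−1) = (413×48.5−38.8×279)/0.35 = 26200 J.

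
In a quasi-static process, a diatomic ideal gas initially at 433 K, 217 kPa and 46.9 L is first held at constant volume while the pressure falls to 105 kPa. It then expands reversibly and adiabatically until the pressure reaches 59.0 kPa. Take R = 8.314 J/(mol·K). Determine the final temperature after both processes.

178 K

n = P₁V₁/(RT₁) = 217×46.9/(8.314×433) = 2.83 mol.
Step 1 — Isochoric: V stays 46.9 L; P/T = const ⇒ T₂ = 210 K, P₂ = 105 kPa.
W = 0 (no volume change).
ΔU = nCvΔT = 2.83×20.8×(210−433) = -13100 J.
Q = ΔU = -13100 J.
State after step 1: P = 105 kPa, V = 46.9 L, T = 210 K.
Step 2 — Adiabatic: T₂/T₁ = (P₂/P₁)^((γ−1)/γ) ⇒ T₂ = 210×(0.562)^0.286 = 178 K; V₂ = 70.8 L.
ΔU = nCvΔT = 2.83×20.8×(178−210) = -1870 J.
Q = 0 for an adiabatic process, so W = −ΔU = 1870 J.
Net over both steps: W = 1870 J, Q = -13100 J, ΔU = -15000 J.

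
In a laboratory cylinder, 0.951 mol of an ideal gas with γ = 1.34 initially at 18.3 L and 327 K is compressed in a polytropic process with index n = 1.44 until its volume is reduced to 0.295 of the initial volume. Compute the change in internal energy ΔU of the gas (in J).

5410 J

P₁ = nRT₁/V₁ = 0.951×8.314×327/18.3 = 141 kPa.
Polytropic n=1.44: T₂ = T₁(V₁/V₂)^(n−1) = 327×(3.39)^0.44 = 560 K; P₂ = P₁(V₁/V₂)^n = 819 kPa.
For an ideal gas ΔU = nCvΔT with Cv = R/(γ−1) = 24.5 J/(mol·K).
ΔU = 0.951×24.5×(560−327) = 5410 J.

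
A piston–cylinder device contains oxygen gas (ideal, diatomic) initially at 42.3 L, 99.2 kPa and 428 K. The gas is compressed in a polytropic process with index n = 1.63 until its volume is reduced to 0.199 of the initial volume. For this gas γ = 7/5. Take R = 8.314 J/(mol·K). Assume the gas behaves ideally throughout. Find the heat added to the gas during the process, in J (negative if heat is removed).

6760 J

n = P₁V₁/(RT₁) = 99.2×42.3/(8.314×428) = 1.18 mol.
Polytropic n=1.63: T₂ = T₁(V₁/V₂)^(n−1) = 428×(5.03)^0.63 = 1180 K; P₂ = P₁(V₁/V₂)^n = 1380 kPa.
W = (P₁V₁−P₂V₂)/(n−1) = (99.2×42.3−1380×8.42)/0.63 = -11800 J.
ΔU = nCvΔT = 1.18×20.8×(1180−428) = 18500 J.
Q = ΔU + W = 6760 J.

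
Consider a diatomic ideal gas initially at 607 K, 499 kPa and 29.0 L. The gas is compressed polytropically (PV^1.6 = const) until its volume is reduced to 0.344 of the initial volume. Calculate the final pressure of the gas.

Polytropic n=1.6: T₂ = T₁(V₁/V₂)^(n−1) = 607×(2.91)^0.60 = 1150 K; P₂ = P₁(V₁/V₂)^n = 2750 kPa.

2750 kPa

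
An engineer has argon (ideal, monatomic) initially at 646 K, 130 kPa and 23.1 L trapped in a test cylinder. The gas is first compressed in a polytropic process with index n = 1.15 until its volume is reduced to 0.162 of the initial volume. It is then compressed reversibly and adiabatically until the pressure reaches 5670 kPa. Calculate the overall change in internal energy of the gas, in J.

7100 J

n = P₁V₁/(RT₁) = 130×23.1/(8.314×646) = 0.559 mol.
Step 1 — Polytropic n=1.15: T₂ = T₁(V₁/V₂)^(n−1) = 646×(6.17)^0.15 = 849 K; P₂ = P₁(V₁/V₂)^n = 1050 kPa.
W = (P₁V₁−P₂V₂)/(n−1) = (130×23.1−1050×3.74)/0.15 = -6280 J.
ΔU = nCvΔT = 0.559×12.5×(849−646) = 1410 J.
Q = ΔU + W = -4870 J.
State after step 1: P = 1050 kPa, V = 3.74 L, T = 849 K.
Step 2 — Adiabatic: T₂/T₁ = (P₂/P₁)^((γ−1)/γ) ⇒ T₂ = 849×(5.38)^0.400 = 1660 K; V₂ = 1.36 L.
ΔU = nCvΔT = 0.559×12.5×(1660−849) = 5680 J.
Q = 0 for an adiabatic process, so W = −ΔU = -5680 J.
Net over both steps: W = -12000 J, Q = -4870 J, ΔU = 7100 J.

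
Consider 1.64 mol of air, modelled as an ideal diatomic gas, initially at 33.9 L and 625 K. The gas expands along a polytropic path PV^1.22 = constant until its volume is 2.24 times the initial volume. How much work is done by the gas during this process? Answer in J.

6300 J

P₁ = nRT₁/V₁ = 1.64×8.314×625/33.9 = 251 kPa.
Polytropic n=1.22: T₂ = T₁(V₁/V₂)^(n−1) = 625×(0.446)^0.22 = 523 K; P₂ = P₁(V₁/V₂)^n = 94.0 kPa.
W = (P₁V₁−P₂V₂)/(n−1) = (251×33.9−94.0×75.9)/0.22 = 6300 J.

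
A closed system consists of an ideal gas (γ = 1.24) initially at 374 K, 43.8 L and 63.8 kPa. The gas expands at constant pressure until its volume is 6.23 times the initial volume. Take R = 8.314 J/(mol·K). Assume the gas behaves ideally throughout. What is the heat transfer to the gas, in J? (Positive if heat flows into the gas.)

75500 J

n = P₁V₁/(RT₁) = 63.8×43.8/(8.314×374) = 0.899 mol.
Isobaric: P stays 63.8 kPa; V/T = const ⇒ T₂ = 2330 K, V₂ = 273 L.
W = PΔV = 63.8×(273−43.8) kPa·L = 14600 J.
ΔU = nCvΔT = 0.899×34.6×(2330−374) = 60900 J.
Q = ΔU + W = nCpΔT = 75500 J.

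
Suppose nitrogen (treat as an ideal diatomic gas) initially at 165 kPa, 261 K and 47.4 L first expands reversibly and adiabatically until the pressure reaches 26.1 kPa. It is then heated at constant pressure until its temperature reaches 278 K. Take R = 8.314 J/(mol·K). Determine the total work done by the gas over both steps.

11700 J

n = P₁V₁/(RT₁) = 165×47.4/(8.314×261) = 3.60 mol.
Step 1 — Adiabatic: T₂/T₁ = (P₂/P₁)^((γ−1)/γ) ⇒ T₂ = 261×(0.158)^0.286 = 154 K; V₂ = 177 L.
ΔU = nCvΔT = 3.60×20.8×(154−261) = -8010 J.
Q = 0 for an adiabatic process, so W = −ΔU = 8010 J.
State after step 1: P = 26.1 kPa, V = 177 L, T = 154 K.
Step 2 — Isobaric: P stays 26.1 kPa; V/T = const ⇒ T₂ = 278 K, V₂ = 319 L.
W = PΔV = 26.1×(319−177) kPa·L = 3710 J.
ΔU = nCvΔT = 3.60×20.8×(278−154) = 9280 J.
Q = ΔU + W = nCpΔT = 13000 J.
Net over both steps: W = 11700 J, Q = 13000 J, ΔU = 1270 J.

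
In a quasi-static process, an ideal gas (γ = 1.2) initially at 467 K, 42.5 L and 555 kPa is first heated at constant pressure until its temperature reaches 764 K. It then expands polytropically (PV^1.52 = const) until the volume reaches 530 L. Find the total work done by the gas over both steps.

63400 J

n = P₁V₁/(RT₁) = 555×42.5/(8.314×467) = 6.08 mol.
Step 1 — Isobaric: P stays 555 kPa; V/T = const ⇒ T₂ = 764 K, V₂ = 69.5 L.
W = PΔV = 555×(69.5−42.5) kPa·L = 15000 J.
ΔU = nCvΔT = 6.08×41.6×(764−467) = 75000 J.
Q = ΔU + W = nCpΔT = 90000 J.
State after step 1: P = 555 kPa, V = 69.5 L, T = 764 K.
Step 2 — Polytropic n=1.52: T₂ = T₁(V₁/V₂)^(n−1) = 764×(0.131)^0.52 = 266 K; P₂ = P₁(V₁/V₂)^n = 25.3 kPa.
W = (P₁V₁−P₂V₂)/(n−1) = (555×69.5−25.3×530)/0.52 = 48400 J.
ΔU = nCvΔT = 6.08×41.6×(266−764) = -126000 J.
Q = ΔU + W = -77400 J.
Net over both steps: W = 63400 J, Q = 12600 J, ΔU = -50800 J.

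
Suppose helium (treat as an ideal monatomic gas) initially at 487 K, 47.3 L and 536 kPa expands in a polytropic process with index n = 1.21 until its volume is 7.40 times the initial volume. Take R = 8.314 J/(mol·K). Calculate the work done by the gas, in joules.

41400 J

n = P₁V₁/(RT₁) = 536×47.3/(8.314×487) = 6.26 mol.
Polytropic n=1.21: T₂ = T₁(V₁/V₂)^(n−1) = 487×(0.135)^0.21 = 320 K; P₂ = P₁(V₁/V₂)^n = 47.6 kPa.
W = (P₁V₁−P₂V₂)/(n−1) = (536×47.3−47.6×350)/0.21 = 41400 J.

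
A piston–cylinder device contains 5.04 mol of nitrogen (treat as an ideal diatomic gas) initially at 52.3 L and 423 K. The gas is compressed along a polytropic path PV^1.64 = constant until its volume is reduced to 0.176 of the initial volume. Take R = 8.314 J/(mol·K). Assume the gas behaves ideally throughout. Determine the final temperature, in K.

1290 K

P₁ = nRT₁/V₁ = 5.04×8.314×423/52.3 = 339 kPa.
Polytropic n=1.64: T₂ = T₁(V₁/V₂)^(n−1) = 423×(5.68)^0.64 = 1290 K; P₂ = P₁(V₁/V₂)^n = 5850 kPa.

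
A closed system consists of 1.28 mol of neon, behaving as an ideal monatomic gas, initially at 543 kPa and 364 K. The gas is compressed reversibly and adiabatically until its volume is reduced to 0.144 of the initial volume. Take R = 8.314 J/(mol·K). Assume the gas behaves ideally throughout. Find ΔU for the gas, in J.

15300 J

V₁ = nRT₁/P₁ = 1.28×8.314×364/543 = 7.13 L.
Adiabatic: TV^(γ−1) = const ⇒ T₂ = 364×(6.94)^0.667 = 1320 K; PV^γ = const ⇒ P₂ = 13700 kPa.
For an ideal gas ΔU = nCvΔT with Cv = (3/2)R = 12.5 J/(mol·K).
ΔU = 1.28×12.5×(1320−364) = 15300 J.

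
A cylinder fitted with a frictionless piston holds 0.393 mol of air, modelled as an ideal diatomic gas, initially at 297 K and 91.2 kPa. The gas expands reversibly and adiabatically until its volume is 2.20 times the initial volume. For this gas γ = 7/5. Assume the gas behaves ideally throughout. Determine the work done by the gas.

656 J

V₁ = nRT₁/P₁ = 0.393×8.314×297/91.2 = 10.6 L.
Adiabatic: TV^(γ−1) = const ⇒ T₂ = 297×(0.455)^0.400 = 217 K; PV^γ = const ⇒ P₂ = 30.2 kPa.
ΔU = nCvΔT = 0.393×20.8×(217−297) = -656 J.
Q = 0 for an adiabatic process, so W = −ΔU = 656 J.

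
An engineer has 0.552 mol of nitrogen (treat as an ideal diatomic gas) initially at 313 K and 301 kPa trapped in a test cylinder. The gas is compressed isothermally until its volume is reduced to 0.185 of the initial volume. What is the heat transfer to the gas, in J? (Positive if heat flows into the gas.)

-2420 J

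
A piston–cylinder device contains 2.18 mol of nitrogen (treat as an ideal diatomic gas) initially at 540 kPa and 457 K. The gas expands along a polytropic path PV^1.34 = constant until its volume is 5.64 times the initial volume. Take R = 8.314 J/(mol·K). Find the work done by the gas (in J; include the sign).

V₁ = nRT₁/P₁ = 2.18×8.314×457/540 = 15.3 L.
Polytropic n=1.34: T₂ = T₁(V₁/V₂)^(n−1) = 457×(0.177)^0.34 = 254 K; P₂ = P₁(V₁/V₂)^n = 53.2 kPa.
W = (P₁V₁−P₂V₂)/(n−1) = (540×15.3−53.2×86.5)/0.34 = 10800 J.

10800 J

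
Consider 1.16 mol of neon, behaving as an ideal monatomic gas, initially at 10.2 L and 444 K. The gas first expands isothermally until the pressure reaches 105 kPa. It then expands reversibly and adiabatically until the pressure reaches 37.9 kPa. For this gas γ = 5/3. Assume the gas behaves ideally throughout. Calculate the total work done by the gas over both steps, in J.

8080 J

P₁ = nRT₁/V₁ = 1.16×8.314×444/10.2 = 420 kPa.
Step 1 — Isothermal: T stays 444 K; PV = const ⇒ V₂ = 40.8 L, P₂ = 105 kPa.
ΔU = 0 (ideal gas, T constant).
W = nRT ln(V₂/V₁) = 1.16×8.314×444×ln(4.00) = 5930 J.
Q = ΔU + W = 5930 J.
State after step 1: P = 105 kPa, V = 40.8 L, T = 444 K.
Step 2 — Adiabatic: T₂/T₁ = (P₂/P₁)^((γ−1)/γ) ⇒ T₂ = 444×(0.361)^0.400 = 295 K; V₂ = 75.2 L.
ΔU = nCvΔT = 1.16×12.5×(295−444) = -2150 J.
Q = 0 for an adiabatic process, so W = −ΔU = 2150 J.
Net over both steps: W = 8080 J, Q = 5930 J, ΔU = -2150 J.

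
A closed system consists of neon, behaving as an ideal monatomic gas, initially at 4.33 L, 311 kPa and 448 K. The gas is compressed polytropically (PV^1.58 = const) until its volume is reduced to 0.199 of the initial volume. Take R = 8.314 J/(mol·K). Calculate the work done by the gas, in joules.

-3600 J

n = P₁V₁/(RT₁) = 311×4.33/(8.314×448) = 0.362 mol.
Polytropic n=1.58: T₂ = T₁(V₁/V₂)^(n−1) = 448×(5.03)^0.58 = 1140 K; P₂ = P₁(V₁/V₂)^n = 3990 kPa.
W = (P₁V₁−P₂V₂)/(n−1) = (311×4.33−3990×0.862)/0.58 = -3600 J.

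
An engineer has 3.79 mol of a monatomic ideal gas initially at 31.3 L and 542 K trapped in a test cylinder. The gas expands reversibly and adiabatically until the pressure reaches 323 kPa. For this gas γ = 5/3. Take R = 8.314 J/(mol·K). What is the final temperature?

P₁ = nRT₁/V₁ = 3.79×8.314×542/31.3 = 546 kPa.
Adiabatic: T₂/T₁ = (P₂/P₁)^((γ−1)/γ) ⇒ T₂ = 542×(0.592)^0.400 = 439 K; V₂ = 42.9 L.

439 K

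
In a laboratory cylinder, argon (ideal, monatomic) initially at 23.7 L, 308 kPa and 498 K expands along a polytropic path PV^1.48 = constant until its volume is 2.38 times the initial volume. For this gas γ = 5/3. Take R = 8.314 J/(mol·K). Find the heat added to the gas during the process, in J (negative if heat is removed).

1450 J

n = P₁V₁/(RT₁) = 308×23.7/(8.314×498) = 1.76 mol.
Polytropic n=1.48: T₂ = T₁(V₁/V₂)^(n−1) = 498×(0.420)^0.48 = 328 K; P₂ = P₁(V₁/V₂)^n = 85.4 kPa.
W = (P₁V₁−P₂V₂)/(n−1) = (308×23.7−85.4×56.4)/0.48 = 5180 J.
ΔU = nCvΔT = 1.76×12.5×(328−498) = -3730 J.
Q = ΔU + W = 1450 J.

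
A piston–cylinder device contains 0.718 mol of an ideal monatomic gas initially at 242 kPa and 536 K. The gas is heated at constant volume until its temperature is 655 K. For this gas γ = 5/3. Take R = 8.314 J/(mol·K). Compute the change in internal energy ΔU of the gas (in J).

V₁ = nRT₁/P₁ = 0.718×8.314×536/242 = 13.2 L.
Isochoric: V stays 13.2 L; P/T = const ⇒ T₂ = 655 K, P₂ = 296 kPa.
For an ideal gas ΔU = nCvΔT with Cv = (3/2)R = 12.5 J/(mol·K).
ΔU = 0.718×12.5×(655−536) = 1070 J.

1070 J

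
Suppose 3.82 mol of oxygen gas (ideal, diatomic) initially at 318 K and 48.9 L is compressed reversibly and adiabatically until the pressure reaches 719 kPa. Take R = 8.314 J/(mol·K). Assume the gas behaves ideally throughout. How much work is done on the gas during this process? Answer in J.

P₁ = nRT₁/V₁ = 3.82×8.314×318/48.9 = 207 kPa.
Adiabatic: T₂/T₁ = (P₂/P₁)^((γ−1)/γ) ⇒ T₂ = 318×(3.48)^0.286 = 454 K; V₂ = 20.1 L.
ΔU = nCvΔT = 3.82×20.8×(454−318) = 10800 J.
Q = 0 for an adiabatic process, so W = −ΔU = -10800 J.
Work done on the gas = −W_by = 10800 J.

10800 J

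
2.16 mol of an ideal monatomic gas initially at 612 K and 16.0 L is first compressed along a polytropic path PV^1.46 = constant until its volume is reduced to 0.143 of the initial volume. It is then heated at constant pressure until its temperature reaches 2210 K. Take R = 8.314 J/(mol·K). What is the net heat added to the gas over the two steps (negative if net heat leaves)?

21300 J

P₁ = nRT₁/V₁ = 2.16×8.314×612/16.0 = 687 kPa.
Step 1 — Polytropic n=1.46: T₂ = T₁(V₁/V₂)^(n−1) = 612×(6.99)^0.46 = 1500 K; P₂ = P₁(V₁/V₂)^n = 11800 kPa.
W = (P₁V₁−P₂V₂)/(n−1) = (687×16.0−11800×2.29)/0.46 = -34600 J.
ΔU = nCvΔT = 2.16×12.5×(1500−612) = 23800 J.
Q = ΔU + W = -10700 J.
State after step 1: P = 11800 kPa, V = 2.29 L, T = 1500 K.
Step 2 — Isobaric: P stays 11800 kPa; V/T = const ⇒ T₂ = 2210 K, V₂ = 3.38 L.
W = PΔV = 11800×(3.38−2.29) kPa·L = 12800 J.
ΔU = nCvΔT = 2.16×12.5×(2210−1500) = 19200 J.
Q = ΔU + W = nCpΔT = 32000 J.
Net over both steps: W = -21800 J, Q = 21300 J, ΔU = 43000 J.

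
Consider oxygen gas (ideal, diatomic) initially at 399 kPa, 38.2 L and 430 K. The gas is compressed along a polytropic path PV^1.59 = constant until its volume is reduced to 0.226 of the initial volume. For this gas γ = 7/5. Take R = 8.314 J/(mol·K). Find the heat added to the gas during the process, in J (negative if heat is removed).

17200 J

n = P₁V₁/(RT₁) = 399×38.2/(8.314×430) = 4.26 mol.
Polytropic n=1.59: T₂ = T₁(V₁/V₂)^(n−1) = 430×(4.42)^0.59 = 1030 K; P₂ = P₁(V₁/V₂)^n = 4250 kPa.
W = (P₁V₁−P₂V₂)/(n−1) = (399×38.2−4250×8.63)/0.59 = -36300 J.
ΔU = nCvΔT = 4.26×20.8×(1030−430) = 53500 J.
Q = ΔU + W = 17200 J.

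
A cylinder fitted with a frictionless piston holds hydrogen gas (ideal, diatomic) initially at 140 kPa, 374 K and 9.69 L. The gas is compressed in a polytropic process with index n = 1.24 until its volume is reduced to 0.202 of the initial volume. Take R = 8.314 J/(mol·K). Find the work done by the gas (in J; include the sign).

-2650 J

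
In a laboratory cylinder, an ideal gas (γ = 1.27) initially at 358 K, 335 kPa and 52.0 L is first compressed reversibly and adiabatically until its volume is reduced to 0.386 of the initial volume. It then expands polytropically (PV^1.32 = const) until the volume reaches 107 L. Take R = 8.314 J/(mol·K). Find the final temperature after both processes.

271 K

n = P₁V₁/(RT₁) = 335×52.0/(8.314×358) = 5.85 mol.
Step 1 — Adiabatic: TV^(γ−1) = const ⇒ T₂ = 358×(2.59)^0.270 = 463 K; PV^γ = const ⇒ P₂ = 1120 kPa.
ΔU = nCvΔT = 5.85×30.8×(463−358) = 18900 J.
Q = 0 for an adiabatic process, so W = −ΔU = -18900 J.
State after step 1: P = 1120 kPa, V = 20.1 L, T = 463 K.
Step 2 — Polytropic n=1.32: T₂ = T₁(V₁/V₂)^(n−1) = 463×(0.188)^0.32 = 271 K; P₂ = P₁(V₁/V₂)^n = 123 kPa.
W = (P₁V₁−P₂V₂)/(n−1) = (1120×20.1−123×107)/0.32 = 29200 J.
ΔU = nCvΔT = 5.85×30.8×(271−463) = -34600 J.
Q = ΔU + W = -5400 J.
Net over both steps: W = 10300 J, Q = -5400 J, ΔU = -15700 J.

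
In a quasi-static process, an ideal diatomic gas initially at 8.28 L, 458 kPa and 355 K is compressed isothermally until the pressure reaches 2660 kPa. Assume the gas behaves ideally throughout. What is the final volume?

1.43 L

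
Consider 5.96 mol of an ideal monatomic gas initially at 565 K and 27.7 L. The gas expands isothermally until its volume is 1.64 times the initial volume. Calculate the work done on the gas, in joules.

-13800 J

P₁ = nRT₁/V₁ = 5.96×8.314×565/27.7 = 1010 kPa.
Isothermal: T stays 565 K; PV = const ⇒ V₂ = 45.4 L, P₂ = 616 kPa.
W = nRT ln(V₂/V₁) = 5.96×8.314×565×ln(1.64) = 13800 J.
Work done on the gas = −W_by = -13800 J.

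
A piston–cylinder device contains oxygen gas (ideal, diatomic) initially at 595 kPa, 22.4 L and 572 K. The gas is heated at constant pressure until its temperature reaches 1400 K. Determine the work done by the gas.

19300 J

n = P₁V₁/(RT₁) = 595×22.4/(8.314×572) = 2.80 mol.
Isobaric: P stays 595 kPa; V/T = const ⇒ T₂ = 1400 K, V₂ = 54.8 L.
W = PΔV = 595×(54.8−22.4) kPa·L = 19300 J.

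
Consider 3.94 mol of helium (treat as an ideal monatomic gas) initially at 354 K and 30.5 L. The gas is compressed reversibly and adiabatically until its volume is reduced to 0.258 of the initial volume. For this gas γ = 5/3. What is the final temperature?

873 K

P₁ = nRT₁/V₁ = 3.94×8.314×354/30.5 = 380 kPa.
Adiabatic: TV^(γ−1) = const ⇒ T₂ = 354×(3.88)^0.667 = 873 K; PV^γ = const ⇒ P₂ = 3640 kPa.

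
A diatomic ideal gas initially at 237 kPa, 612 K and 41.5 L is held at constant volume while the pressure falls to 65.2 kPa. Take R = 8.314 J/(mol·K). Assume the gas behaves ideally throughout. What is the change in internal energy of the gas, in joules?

n = P₁V₁/(RT₁) = 237×41.5/(8.314×612) = 1.93 mol.
Isochoric: V stays 41.5 L; P/T = const ⇒ T₂ = 168 K, P₂ = 65.2 kPa.
For an ideal gas ΔU = nCvΔT with Cv = (5/2)R = 20.8 J/(mol·K).
ΔU = 1.93×20.8×(168−612) = -17800 J.

-17800 J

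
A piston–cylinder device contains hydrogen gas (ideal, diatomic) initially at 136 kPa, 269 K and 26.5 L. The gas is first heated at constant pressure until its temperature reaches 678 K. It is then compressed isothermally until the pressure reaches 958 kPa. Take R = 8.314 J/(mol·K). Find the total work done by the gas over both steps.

n = P₁V₁/(RT₁) = 136×26.5/(8.314×269) = 1.61 mol.
Step 1 — Isobaric: P stays 136 kPa; V/T = const ⇒ T₂ = 678 K, V₂ = 66.8 L.
W = PΔV = 136×(66.8−26.5) kPa·L = 5480 J.
ΔU = nCvΔT = 1.61×20.8×(678−269) = 13700 J.
Q = ΔU + W = nCpΔT = 19200 J.
State after step 1: P = 136 kPa, V = 66.8 L, T = 678 K.
Step 2 — Isothermal: T stays 678 K; PV = const ⇒ V₂ = 9.48 L, P₂ = 958 kPa.
ΔU = 0 (ideal gas, T constant).
W = nRT ln(V₂/V₁) = 1.61×8.314×678×ln(0.142) = -17700 J.
Q = ΔU + W = -17700 J.
Net over both steps: W = -12300 J, Q = 1450 J, ΔU = 13700 J.

-12300 J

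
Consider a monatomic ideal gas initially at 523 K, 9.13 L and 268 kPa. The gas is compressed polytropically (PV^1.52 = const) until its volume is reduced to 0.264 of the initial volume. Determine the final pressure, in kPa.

2030 kPa

Polytropic n=1.52: T₂ = T₁(V₁/V₂)^(n−1) = 523×(3.79)^0.52 = 1050 K; P₂ = P₁(V₁/V₂)^n = 2030 kPa.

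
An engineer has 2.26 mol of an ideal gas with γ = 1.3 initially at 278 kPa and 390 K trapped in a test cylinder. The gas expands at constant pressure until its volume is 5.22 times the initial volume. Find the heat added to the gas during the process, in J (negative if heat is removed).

134000 J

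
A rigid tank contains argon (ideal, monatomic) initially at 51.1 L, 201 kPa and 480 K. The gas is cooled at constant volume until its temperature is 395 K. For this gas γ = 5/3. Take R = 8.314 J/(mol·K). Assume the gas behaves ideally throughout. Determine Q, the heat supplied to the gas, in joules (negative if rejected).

-2730 J

n = P₁V₁/(RT₁) = 201×51.1/(8.314×480) = 2.57 mol.
Isochoric: V stays 51.1 L; P/T = const ⇒ T₂ = 395 K, P₂ = 165 kPa.
W = 0 (no volume change).
ΔU = nCvΔT = 2.57×12.5×(395−480) = -2730 J.
Q = ΔU = -2730 J.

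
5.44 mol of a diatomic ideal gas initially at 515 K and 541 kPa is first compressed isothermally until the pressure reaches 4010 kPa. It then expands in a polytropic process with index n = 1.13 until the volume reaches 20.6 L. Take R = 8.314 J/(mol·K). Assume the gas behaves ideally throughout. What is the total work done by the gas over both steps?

V₁ = nRT₁/P₁ = 5.44×8.314×515/541 = 43.1 L.
Step 1 — Isothermal: T stays 515 K; PV = const ⇒ V₂ = 5.81 L, P₂ = 4010 kPa.
ΔU = 0 (ideal gas, T constant).
W = nRT ln(V₂/V₁) = 5.44×8.314×515×ln(0.135) = -46700 J.
Q = ΔU + W = -46700 J.
State after step 1: P = 4010 kPa, V = 5.81 L, T = 515 K.
Step 2 — Polytropic n=1.13: T₂ = T₁(V₁/V₂)^(n−1) = 515×(0.282)^0.13 = 437 K; P₂ = P₁(V₁/V₂)^n = 959 kPa.
W = (P₁V₁−P₂V₂)/(n−1) = (4010×5.81−959×20.6)/0.13 = 27200 J.
ΔU = nCvΔT = 5.44×20.8×(437−515) = -8840 J.
Q = ΔU + W = 18400 J.
Net over both steps: W = -19500 J, Q = -28300 J, ΔU = -8840 J.

-19500 J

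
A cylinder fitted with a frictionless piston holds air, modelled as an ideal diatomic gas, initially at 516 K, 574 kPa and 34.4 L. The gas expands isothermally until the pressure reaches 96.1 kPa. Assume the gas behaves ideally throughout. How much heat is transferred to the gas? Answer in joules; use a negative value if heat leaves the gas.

n = P₁V₁/(RT₁) = 574×34.4/(8.314×516) = 4.60 mol.
Isothermal: T stays 516 K; PV = const ⇒ V₂ = 205 L, P₂ = 96.1 kPa.
ΔU = 0 (ideal gas, T constant).
W = nRT ln(V₂/V₁) = 4.60×8.314×516×ln(5.97) = 35300 J.
Q = ΔU + W = 35300 J.

35300 J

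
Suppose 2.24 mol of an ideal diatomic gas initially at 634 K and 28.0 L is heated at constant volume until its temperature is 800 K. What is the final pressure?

532 kPa

P₁ = nRT₁/V₁ = 2.24×8.314×634/28.0 = 422 kPa.
Isochoric: V stays 28.0 L; P/T = const ⇒ T₂ = 800 K, P₂ = 532 kPa.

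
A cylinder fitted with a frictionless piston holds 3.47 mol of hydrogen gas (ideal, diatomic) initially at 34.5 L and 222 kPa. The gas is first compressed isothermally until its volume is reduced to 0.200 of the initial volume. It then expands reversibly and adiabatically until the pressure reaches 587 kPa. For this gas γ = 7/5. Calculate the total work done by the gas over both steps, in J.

T₁ = P₁V₁/(nR) = 222×34.5/(3.47×8.314) = 265 K.
Step 1 — Isothermal: T stays 265 K; PV = const ⇒ V₂ = 6.90 L, P₂ = 1110 kPa.
ΔU = 0 (ideal gas, T constant).
W = nRT ln(V₂/V₁) = 3.47×8.314×265×ln(0.200) = -12300 J.
Q = ΔU + W = -12300 J.
State after step 1: P = 1110 kPa, V = 6.90 L, T = 265 K.
Step 2 — Adiabatic: T₂/T₁ = (P₂/P₁)^((γ−1)/γ) ⇒ T₂ = 265×(0.529)^0.286 = 221 K; V₂ = 10.9 L.
ΔU = nCvΔT = 3.47×20.8×(221−265) = -3190 J.
Q = 0 for an adiabatic process, so W = −ΔU = 3190 J.
Net over both steps: W = -9140 J, Q = -12300 J, ΔU = -3190 J.

-9140 J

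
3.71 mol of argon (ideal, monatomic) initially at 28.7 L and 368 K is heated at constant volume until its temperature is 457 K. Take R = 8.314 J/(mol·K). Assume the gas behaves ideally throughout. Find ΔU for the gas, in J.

P₁ = nRT₁/V₁ = 3.71×8.314×368/28.7 = 396 kPa.
Isochoric: V stays 28.7 L; P/T = const ⇒ T₂ = 457 K, P₂ = 491 kPa.
For an ideal gas ΔU = nCvΔT with Cv = (3/2)R = 12.5 J/(mol·K).
ΔU = 3.71×12.5×(457−368) = 4120 J.

4120 J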